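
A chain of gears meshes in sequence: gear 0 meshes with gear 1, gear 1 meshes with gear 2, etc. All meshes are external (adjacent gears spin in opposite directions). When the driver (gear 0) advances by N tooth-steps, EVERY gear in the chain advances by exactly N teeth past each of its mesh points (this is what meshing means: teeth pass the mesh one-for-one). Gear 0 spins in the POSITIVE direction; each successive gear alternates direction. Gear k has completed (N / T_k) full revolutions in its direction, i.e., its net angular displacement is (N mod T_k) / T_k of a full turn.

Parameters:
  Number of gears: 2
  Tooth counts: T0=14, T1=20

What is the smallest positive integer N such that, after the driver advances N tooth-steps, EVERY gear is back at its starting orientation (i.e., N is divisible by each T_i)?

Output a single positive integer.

Gear k returns to start when N is a multiple of T_k.
All gears at start simultaneously when N is a common multiple of [14, 20]; the smallest such N is lcm(14, 20).
Start: lcm = T0 = 14
Fold in T1=20: gcd(14, 20) = 2; lcm(14, 20) = 14 * 20 / 2 = 280 / 2 = 140
Full cycle length = 140

Answer: 140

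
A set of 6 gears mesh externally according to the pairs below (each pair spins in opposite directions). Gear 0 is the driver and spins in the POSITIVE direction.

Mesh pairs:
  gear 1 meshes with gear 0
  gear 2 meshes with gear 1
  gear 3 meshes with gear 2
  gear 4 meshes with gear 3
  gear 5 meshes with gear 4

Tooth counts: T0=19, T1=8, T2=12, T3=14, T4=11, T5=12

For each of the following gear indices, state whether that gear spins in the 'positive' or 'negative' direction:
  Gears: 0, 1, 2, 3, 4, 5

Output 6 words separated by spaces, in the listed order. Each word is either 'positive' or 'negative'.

Gear 0 (driver): positive (depth 0)
  gear 1: meshes with gear 0 -> depth 1 -> negative (opposite of gear 0)
  gear 2: meshes with gear 1 -> depth 2 -> positive (opposite of gear 1)
  gear 3: meshes with gear 2 -> depth 3 -> negative (opposite of gear 2)
  gear 4: meshes with gear 3 -> depth 4 -> positive (opposite of gear 3)
  gear 5: meshes with gear 4 -> depth 5 -> negative (opposite of gear 4)
Queried indices 0, 1, 2, 3, 4, 5 -> positive, negative, positive, negative, positive, negative

Answer: positive negative positive negative positive negative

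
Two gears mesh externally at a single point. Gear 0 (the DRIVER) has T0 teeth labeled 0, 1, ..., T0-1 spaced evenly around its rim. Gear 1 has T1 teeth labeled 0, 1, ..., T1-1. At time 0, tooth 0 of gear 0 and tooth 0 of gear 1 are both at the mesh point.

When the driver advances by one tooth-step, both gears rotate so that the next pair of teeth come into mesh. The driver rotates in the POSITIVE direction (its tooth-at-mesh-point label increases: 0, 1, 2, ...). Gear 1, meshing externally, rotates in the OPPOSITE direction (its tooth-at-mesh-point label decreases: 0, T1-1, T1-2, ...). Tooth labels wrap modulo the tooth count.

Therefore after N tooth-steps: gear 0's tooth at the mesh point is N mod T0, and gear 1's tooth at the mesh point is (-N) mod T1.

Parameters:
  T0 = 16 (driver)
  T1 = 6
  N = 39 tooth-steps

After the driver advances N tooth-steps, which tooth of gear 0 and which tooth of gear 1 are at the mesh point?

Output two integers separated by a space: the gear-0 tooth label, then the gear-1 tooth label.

Answer: 7 3

Derivation:
Gear 0 (driver, T0=16): tooth at mesh = N mod T0
  39 = 2 * 16 + 7, so 39 mod 16 = 7
  gear 0 tooth = 7
Gear 1 (driven, T1=6): tooth at mesh = (-N) mod T1
  39 = 6 * 6 + 3, so 39 mod 6 = 3
  (-39) mod 6 = (-3) mod 6 = 6 - 3 = 3
Mesh after 39 steps: gear-0 tooth 7 meets gear-1 tooth 3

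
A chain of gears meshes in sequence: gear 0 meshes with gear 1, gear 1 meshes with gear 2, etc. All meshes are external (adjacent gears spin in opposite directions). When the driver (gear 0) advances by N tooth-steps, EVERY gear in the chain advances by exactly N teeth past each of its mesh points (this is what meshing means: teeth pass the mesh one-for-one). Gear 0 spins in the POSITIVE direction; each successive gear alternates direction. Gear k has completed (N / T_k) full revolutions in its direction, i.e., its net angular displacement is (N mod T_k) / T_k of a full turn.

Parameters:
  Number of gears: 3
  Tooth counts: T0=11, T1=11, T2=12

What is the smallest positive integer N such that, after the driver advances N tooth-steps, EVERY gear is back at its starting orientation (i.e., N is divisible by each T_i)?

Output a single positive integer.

Gear k returns to start when N is a multiple of T_k.
All gears at start simultaneously when N is a common multiple of [11, 11, 12]; the smallest such N is lcm(11, 11, 12).
Start: lcm = T0 = 11
Fold in T1=11: gcd(11, 11) = 11; lcm(11, 11) = 11 * 11 / 11 = 121 / 11 = 11
Fold in T2=12: gcd(11, 12) = 1; lcm(11, 12) = 11 * 12 / 1 = 132 / 1 = 132
Full cycle length = 132

Answer: 132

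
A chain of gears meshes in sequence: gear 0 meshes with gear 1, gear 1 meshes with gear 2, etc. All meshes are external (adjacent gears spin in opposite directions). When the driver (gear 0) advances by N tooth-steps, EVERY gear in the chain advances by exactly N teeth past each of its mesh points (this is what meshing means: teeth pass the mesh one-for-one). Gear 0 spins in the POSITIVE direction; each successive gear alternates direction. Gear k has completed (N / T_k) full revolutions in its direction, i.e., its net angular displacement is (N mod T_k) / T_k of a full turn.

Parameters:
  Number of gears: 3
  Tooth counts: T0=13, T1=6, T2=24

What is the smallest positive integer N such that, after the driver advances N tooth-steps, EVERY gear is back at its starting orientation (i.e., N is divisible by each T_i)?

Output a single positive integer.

Answer: 312

Derivation:
Gear k returns to start when N is a multiple of T_k.
All gears at start simultaneously when N is a common multiple of [13, 6, 24]; the smallest such N is lcm(13, 6, 24).
Start: lcm = T0 = 13
Fold in T1=6: gcd(13, 6) = 1; lcm(13, 6) = 13 * 6 / 1 = 78 / 1 = 78
Fold in T2=24: gcd(78, 24) = 6; lcm(78, 24) = 78 * 24 / 6 = 1872 / 6 = 312
Full cycle length = 312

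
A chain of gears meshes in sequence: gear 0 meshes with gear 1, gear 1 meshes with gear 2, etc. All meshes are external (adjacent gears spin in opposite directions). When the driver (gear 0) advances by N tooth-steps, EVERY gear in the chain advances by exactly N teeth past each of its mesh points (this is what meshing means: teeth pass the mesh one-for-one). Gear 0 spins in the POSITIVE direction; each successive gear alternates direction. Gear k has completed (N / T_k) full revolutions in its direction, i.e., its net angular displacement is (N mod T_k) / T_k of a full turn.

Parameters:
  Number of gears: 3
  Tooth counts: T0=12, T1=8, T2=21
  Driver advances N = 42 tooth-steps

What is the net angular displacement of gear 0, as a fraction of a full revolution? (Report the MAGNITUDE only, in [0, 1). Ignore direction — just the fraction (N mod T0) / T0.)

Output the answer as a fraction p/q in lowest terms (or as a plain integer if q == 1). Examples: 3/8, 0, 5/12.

Answer: 1/2

Derivation:
Chain of 3 gears, tooth counts: [12, 8, 21]
  gear 0: T0=12, direction=positive, advance = 42 mod 12 = 6 teeth = 6/12 turn
  gear 1: T1=8, direction=negative, advance = 42 mod 8 = 2 teeth = 2/8 turn
  gear 2: T2=21, direction=positive, advance = 42 mod 21 = 0 teeth = 0/21 turn
Gear 0: 42 mod 12 = 6
Fraction = 6 / 12 = 1/2 (gcd(6,12)=6) = 1/2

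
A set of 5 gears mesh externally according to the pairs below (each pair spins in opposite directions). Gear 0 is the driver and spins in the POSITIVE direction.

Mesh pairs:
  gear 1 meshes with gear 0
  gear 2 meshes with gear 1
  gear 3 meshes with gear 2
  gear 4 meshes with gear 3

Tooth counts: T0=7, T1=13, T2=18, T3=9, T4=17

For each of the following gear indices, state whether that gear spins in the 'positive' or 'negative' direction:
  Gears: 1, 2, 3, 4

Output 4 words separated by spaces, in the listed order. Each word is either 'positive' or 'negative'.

Answer: negative positive negative positive

Derivation:
Gear 0 (driver): positive (depth 0)
  gear 1: meshes with gear 0 -> depth 1 -> negative (opposite of gear 0)
  gear 2: meshes with gear 1 -> depth 2 -> positive (opposite of gear 1)
  gear 3: meshes with gear 2 -> depth 3 -> negative (opposite of gear 2)
  gear 4: meshes with gear 3 -> depth 4 -> positive (opposite of gear 3)
Queried indices 1, 2, 3, 4 -> negative, positive, negative, positive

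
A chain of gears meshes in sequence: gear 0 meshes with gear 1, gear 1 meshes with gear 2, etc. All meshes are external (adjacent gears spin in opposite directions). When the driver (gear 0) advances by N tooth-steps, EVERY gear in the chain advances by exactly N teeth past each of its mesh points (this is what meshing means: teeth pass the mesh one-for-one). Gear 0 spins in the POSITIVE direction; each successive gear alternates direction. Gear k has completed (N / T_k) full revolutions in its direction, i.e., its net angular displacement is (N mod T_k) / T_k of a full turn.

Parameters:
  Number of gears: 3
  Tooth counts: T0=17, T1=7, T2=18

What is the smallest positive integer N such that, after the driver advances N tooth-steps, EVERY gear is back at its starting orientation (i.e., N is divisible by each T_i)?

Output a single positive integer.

Gear k returns to start when N is a multiple of T_k.
All gears at start simultaneously when N is a common multiple of [17, 7, 18]; the smallest such N is lcm(17, 7, 18).
Start: lcm = T0 = 17
Fold in T1=7: gcd(17, 7) = 1; lcm(17, 7) = 17 * 7 / 1 = 119 / 1 = 119
Fold in T2=18: gcd(119, 18) = 1; lcm(119, 18) = 119 * 18 / 1 = 2142 / 1 = 2142
Full cycle length = 2142

Answer: 2142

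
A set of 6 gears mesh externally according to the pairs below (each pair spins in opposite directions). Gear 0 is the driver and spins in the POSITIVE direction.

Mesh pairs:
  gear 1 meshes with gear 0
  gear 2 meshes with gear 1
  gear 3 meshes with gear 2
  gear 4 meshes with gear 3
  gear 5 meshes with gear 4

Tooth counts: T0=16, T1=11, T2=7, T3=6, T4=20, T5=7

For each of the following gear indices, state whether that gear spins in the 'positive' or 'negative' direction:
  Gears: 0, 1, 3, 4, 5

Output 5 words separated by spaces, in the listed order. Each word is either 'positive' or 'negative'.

Gear 0 (driver): positive (depth 0)
  gear 1: meshes with gear 0 -> depth 1 -> negative (opposite of gear 0)
  gear 2: meshes with gear 1 -> depth 2 -> positive (opposite of gear 1)
  gear 3: meshes with gear 2 -> depth 3 -> negative (opposite of gear 2)
  gear 4: meshes with gear 3 -> depth 4 -> positive (opposite of gear 3)
  gear 5: meshes with gear 4 -> depth 5 -> negative (opposite of gear 4)
Queried indices 0, 1, 3, 4, 5 -> positive, negative, negative, positive, negative

Answer: positive negative negative positive negative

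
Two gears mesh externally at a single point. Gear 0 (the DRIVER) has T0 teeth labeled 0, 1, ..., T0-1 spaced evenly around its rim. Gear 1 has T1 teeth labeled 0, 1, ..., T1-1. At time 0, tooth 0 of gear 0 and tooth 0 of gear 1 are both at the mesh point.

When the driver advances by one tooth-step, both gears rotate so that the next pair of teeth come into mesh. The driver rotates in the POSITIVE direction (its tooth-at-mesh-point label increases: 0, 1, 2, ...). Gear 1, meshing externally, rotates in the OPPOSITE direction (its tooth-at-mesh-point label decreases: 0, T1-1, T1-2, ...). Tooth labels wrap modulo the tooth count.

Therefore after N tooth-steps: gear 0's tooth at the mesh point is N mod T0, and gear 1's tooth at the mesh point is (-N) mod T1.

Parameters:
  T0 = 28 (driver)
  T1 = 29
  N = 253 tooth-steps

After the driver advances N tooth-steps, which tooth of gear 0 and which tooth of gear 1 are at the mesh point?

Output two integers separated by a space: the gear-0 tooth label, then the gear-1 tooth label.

Answer: 1 8

Derivation:
Gear 0 (driver, T0=28): tooth at mesh = N mod T0
  253 = 9 * 28 + 1, so 253 mod 28 = 1
  gear 0 tooth = 1
Gear 1 (driven, T1=29): tooth at mesh = (-N) mod T1
  253 = 8 * 29 + 21, so 253 mod 29 = 21
  (-253) mod 29 = (-21) mod 29 = 29 - 21 = 8
Mesh after 253 steps: gear-0 tooth 1 meets gear-1 tooth 8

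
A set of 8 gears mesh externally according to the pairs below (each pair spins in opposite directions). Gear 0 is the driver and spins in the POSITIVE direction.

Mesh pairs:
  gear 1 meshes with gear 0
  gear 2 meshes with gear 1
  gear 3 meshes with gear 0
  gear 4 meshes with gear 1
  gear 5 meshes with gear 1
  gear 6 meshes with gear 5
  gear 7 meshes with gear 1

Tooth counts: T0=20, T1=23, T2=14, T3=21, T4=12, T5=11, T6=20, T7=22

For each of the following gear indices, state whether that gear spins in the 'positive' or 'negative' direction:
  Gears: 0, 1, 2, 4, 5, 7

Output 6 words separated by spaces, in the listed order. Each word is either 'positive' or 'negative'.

Gear 0 (driver): positive (depth 0)
  gear 1: meshes with gear 0 -> depth 1 -> negative (opposite of gear 0)
  gear 2: meshes with gear 1 -> depth 2 -> positive (opposite of gear 1)
  gear 3: meshes with gear 0 -> depth 1 -> negative (opposite of gear 0)
  gear 4: meshes with gear 1 -> depth 2 -> positive (opposite of gear 1)
  gear 5: meshes with gear 1 -> depth 2 -> positive (opposite of gear 1)
  gear 6: meshes with gear 5 -> depth 3 -> negative (opposite of gear 5)
  gear 7: meshes with gear 1 -> depth 2 -> positive (opposite of gear 1)
Queried indices 0, 1, 2, 4, 5, 7 -> positive, negative, positive, positive, positive, positive

Answer: positive negative positive positive positive positive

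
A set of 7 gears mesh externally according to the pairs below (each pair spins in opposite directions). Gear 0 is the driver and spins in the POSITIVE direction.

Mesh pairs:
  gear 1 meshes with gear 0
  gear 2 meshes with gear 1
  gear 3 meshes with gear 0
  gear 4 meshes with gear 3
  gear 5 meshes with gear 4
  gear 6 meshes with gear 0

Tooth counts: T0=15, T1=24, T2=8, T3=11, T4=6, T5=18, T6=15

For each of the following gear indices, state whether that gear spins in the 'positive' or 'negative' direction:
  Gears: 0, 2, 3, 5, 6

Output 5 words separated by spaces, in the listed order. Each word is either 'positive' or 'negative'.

Answer: positive positive negative negative negative

Derivation:
Gear 0 (driver): positive (depth 0)
  gear 1: meshes with gear 0 -> depth 1 -> negative (opposite of gear 0)
  gear 2: meshes with gear 1 -> depth 2 -> positive (opposite of gear 1)
  gear 3: meshes with gear 0 -> depth 1 -> negative (opposite of gear 0)
  gear 4: meshes with gear 3 -> depth 2 -> positive (opposite of gear 3)
  gear 5: meshes with gear 4 -> depth 3 -> negative (opposite of gear 4)
  gear 6: meshes with gear 0 -> depth 1 -> negative (opposite of gear 0)
Queried indices 0, 2, 3, 5, 6 -> positive, positive, negative, negative, negative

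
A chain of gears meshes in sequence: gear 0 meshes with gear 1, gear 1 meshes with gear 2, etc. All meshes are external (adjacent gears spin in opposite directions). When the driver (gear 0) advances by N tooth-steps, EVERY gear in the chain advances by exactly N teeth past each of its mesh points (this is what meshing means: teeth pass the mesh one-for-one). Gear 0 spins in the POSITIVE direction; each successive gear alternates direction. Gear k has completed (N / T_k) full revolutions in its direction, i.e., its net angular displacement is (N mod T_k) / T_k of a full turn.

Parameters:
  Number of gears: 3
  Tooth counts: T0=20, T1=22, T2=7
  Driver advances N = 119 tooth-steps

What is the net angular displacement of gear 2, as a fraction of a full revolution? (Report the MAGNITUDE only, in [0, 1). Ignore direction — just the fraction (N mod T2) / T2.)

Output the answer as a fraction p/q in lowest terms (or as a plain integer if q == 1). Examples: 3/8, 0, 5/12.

Answer: 0

Derivation:
Chain of 3 gears, tooth counts: [20, 22, 7]
  gear 0: T0=20, direction=positive, advance = 119 mod 20 = 19 teeth = 19/20 turn
  gear 1: T1=22, direction=negative, advance = 119 mod 22 = 9 teeth = 9/22 turn
  gear 2: T2=7, direction=positive, advance = 119 mod 7 = 0 teeth = 0/7 turn
Gear 2: 119 mod 7 = 0
Fraction = 0 / 7 = 0/1 (gcd(0,7)=7) = 0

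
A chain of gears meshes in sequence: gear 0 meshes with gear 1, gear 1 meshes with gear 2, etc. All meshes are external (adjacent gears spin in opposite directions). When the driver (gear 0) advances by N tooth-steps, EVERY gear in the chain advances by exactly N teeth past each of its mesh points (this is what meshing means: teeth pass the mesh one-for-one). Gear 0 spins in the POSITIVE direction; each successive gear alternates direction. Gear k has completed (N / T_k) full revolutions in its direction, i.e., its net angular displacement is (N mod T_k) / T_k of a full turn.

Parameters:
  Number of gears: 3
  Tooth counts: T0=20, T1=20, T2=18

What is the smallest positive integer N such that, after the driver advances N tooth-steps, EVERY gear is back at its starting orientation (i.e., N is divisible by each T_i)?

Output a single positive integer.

Answer: 180

Derivation:
Gear k returns to start when N is a multiple of T_k.
All gears at start simultaneously when N is a common multiple of [20, 20, 18]; the smallest such N is lcm(20, 20, 18).
Start: lcm = T0 = 20
Fold in T1=20: gcd(20, 20) = 20; lcm(20, 20) = 20 * 20 / 20 = 400 / 20 = 20
Fold in T2=18: gcd(20, 18) = 2; lcm(20, 18) = 20 * 18 / 2 = 360 / 2 = 180
Full cycle length = 180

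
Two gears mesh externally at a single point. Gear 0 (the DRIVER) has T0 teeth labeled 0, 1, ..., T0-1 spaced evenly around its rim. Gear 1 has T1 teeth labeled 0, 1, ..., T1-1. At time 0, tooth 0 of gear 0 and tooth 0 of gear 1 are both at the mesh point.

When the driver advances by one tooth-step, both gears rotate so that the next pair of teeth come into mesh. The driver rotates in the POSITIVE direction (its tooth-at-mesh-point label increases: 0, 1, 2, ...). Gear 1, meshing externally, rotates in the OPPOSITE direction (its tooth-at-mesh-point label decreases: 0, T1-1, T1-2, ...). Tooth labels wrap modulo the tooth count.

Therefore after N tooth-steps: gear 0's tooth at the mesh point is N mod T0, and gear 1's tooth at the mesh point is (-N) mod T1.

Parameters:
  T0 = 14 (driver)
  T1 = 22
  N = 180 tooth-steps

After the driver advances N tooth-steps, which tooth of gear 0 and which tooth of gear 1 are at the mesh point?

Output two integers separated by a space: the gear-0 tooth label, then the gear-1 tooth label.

Answer: 12 18

Derivation:
Gear 0 (driver, T0=14): tooth at mesh = N mod T0
  180 = 12 * 14 + 12, so 180 mod 14 = 12
  gear 0 tooth = 12
Gear 1 (driven, T1=22): tooth at mesh = (-N) mod T1
  180 = 8 * 22 + 4, so 180 mod 22 = 4
  (-180) mod 22 = (-4) mod 22 = 22 - 4 = 18
Mesh after 180 steps: gear-0 tooth 12 meets gear-1 tooth 18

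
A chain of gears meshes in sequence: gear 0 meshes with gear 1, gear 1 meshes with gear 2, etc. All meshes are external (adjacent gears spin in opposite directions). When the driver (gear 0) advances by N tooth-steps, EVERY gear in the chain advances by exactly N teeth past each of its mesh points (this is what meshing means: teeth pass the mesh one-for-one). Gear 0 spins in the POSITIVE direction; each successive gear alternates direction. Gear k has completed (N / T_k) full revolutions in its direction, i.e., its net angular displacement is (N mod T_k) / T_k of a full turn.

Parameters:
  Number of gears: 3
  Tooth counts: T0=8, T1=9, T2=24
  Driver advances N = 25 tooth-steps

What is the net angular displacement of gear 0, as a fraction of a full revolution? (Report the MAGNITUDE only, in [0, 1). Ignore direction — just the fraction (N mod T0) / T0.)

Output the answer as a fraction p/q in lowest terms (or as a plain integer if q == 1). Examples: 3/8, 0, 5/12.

Chain of 3 gears, tooth counts: [8, 9, 24]
  gear 0: T0=8, direction=positive, advance = 25 mod 8 = 1 teeth = 1/8 turn
  gear 1: T1=9, direction=negative, advance = 25 mod 9 = 7 teeth = 7/9 turn
  gear 2: T2=24, direction=positive, advance = 25 mod 24 = 1 teeth = 1/24 turn
Gear 0: 25 mod 8 = 1
Fraction = 1 / 8 = 1/8 (gcd(1,8)=1) = 1/8

Answer: 1/8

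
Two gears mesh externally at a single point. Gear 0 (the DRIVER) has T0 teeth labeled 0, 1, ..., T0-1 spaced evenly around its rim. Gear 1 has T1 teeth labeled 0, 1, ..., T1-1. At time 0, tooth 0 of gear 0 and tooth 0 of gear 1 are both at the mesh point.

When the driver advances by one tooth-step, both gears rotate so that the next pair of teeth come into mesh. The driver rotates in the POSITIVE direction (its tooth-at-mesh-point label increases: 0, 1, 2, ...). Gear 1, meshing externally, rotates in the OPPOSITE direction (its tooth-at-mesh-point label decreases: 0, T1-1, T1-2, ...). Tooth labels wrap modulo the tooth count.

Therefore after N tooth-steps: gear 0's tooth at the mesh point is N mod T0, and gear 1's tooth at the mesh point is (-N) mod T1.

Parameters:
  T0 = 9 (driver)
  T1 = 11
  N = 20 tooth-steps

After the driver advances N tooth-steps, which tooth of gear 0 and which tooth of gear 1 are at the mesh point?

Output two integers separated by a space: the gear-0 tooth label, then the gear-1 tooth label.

Answer: 2 2

Derivation:
Gear 0 (driver, T0=9): tooth at mesh = N mod T0
  20 = 2 * 9 + 2, so 20 mod 9 = 2
  gear 0 tooth = 2
Gear 1 (driven, T1=11): tooth at mesh = (-N) mod T1
  20 = 1 * 11 + 9, so 20 mod 11 = 9
  (-20) mod 11 = (-9) mod 11 = 11 - 9 = 2
Mesh after 20 steps: gear-0 tooth 2 meets gear-1 tooth 2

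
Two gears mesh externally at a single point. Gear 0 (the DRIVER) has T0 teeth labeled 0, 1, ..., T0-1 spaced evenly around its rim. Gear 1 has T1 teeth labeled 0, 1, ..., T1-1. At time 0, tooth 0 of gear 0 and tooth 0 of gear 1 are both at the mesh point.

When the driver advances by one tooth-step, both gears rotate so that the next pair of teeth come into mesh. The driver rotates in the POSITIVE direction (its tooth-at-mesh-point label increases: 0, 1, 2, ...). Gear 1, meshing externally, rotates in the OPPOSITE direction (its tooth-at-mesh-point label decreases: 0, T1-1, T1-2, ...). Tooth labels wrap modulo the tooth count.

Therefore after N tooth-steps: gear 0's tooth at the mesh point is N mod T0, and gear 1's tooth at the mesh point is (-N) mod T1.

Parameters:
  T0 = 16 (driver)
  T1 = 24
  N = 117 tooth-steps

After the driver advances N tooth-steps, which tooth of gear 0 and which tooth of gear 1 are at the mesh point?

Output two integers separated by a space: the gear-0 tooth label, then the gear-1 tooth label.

Gear 0 (driver, T0=16): tooth at mesh = N mod T0
  117 = 7 * 16 + 5, so 117 mod 16 = 5
  gear 0 tooth = 5
Gear 1 (driven, T1=24): tooth at mesh = (-N) mod T1
  117 = 4 * 24 + 21, so 117 mod 24 = 21
  (-117) mod 24 = (-21) mod 24 = 24 - 21 = 3
Mesh after 117 steps: gear-0 tooth 5 meets gear-1 tooth 3

Answer: 5 3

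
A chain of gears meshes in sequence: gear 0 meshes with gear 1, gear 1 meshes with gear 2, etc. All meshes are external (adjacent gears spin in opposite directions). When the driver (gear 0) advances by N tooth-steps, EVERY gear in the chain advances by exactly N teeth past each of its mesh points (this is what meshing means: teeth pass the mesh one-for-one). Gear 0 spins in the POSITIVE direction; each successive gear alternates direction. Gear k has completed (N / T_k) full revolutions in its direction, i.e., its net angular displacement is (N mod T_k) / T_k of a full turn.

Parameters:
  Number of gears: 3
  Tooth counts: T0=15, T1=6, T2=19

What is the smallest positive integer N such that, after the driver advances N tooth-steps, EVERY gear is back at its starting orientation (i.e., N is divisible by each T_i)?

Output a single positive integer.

Answer: 570

Derivation:
Gear k returns to start when N is a multiple of T_k.
All gears at start simultaneously when N is a common multiple of [15, 6, 19]; the smallest such N is lcm(15, 6, 19).
Start: lcm = T0 = 15
Fold in T1=6: gcd(15, 6) = 3; lcm(15, 6) = 15 * 6 / 3 = 90 / 3 = 30
Fold in T2=19: gcd(30, 19) = 1; lcm(30, 19) = 30 * 19 / 1 = 570 / 1 = 570
Full cycle length = 570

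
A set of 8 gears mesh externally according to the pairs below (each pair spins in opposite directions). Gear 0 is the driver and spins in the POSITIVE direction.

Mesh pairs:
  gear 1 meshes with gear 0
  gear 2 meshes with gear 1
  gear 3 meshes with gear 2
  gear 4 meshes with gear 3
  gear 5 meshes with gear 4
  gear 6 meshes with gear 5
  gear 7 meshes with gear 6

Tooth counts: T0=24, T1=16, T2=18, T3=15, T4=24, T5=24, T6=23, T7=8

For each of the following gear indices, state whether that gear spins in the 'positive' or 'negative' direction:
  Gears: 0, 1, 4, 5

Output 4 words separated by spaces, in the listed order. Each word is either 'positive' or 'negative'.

Answer: positive negative positive negative

Derivation:
Gear 0 (driver): positive (depth 0)
  gear 1: meshes with gear 0 -> depth 1 -> negative (opposite of gear 0)
  gear 2: meshes with gear 1 -> depth 2 -> positive (opposite of gear 1)
  gear 3: meshes with gear 2 -> depth 3 -> negative (opposite of gear 2)
  gear 4: meshes with gear 3 -> depth 4 -> positive (opposite of gear 3)
  gear 5: meshes with gear 4 -> depth 5 -> negative (opposite of gear 4)
  gear 6: meshes with gear 5 -> depth 6 -> positive (opposite of gear 5)
  gear 7: meshes with gear 6 -> depth 7 -> negative (opposite of gear 6)
Queried indices 0, 1, 4, 5 -> positive, negative, positive, negative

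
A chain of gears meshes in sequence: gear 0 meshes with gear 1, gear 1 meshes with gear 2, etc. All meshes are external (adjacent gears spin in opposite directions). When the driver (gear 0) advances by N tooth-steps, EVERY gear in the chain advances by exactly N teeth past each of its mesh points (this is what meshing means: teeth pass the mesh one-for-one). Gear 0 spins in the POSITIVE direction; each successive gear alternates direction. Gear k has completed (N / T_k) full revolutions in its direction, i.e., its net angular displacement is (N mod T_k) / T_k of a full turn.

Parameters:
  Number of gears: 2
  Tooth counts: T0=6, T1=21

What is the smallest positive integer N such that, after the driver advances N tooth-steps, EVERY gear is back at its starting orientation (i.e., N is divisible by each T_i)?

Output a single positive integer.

Answer: 42

Derivation:
Gear k returns to start when N is a multiple of T_k.
All gears at start simultaneously when N is a common multiple of [6, 21]; the smallest such N is lcm(6, 21).
Start: lcm = T0 = 6
Fold in T1=21: gcd(6, 21) = 3; lcm(6, 21) = 6 * 21 / 3 = 126 / 3 = 42
Full cycle length = 42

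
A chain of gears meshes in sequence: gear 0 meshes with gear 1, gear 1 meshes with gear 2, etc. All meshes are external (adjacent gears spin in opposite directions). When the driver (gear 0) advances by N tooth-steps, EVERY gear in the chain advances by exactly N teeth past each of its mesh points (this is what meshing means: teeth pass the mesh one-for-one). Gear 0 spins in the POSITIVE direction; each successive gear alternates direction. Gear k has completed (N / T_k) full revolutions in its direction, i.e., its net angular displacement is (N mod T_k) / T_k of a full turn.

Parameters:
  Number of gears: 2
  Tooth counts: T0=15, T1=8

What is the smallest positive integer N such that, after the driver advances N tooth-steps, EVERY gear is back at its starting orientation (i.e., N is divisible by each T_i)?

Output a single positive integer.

Answer: 120

Derivation:
Gear k returns to start when N is a multiple of T_k.
All gears at start simultaneously when N is a common multiple of [15, 8]; the smallest such N is lcm(15, 8).
Start: lcm = T0 = 15
Fold in T1=8: gcd(15, 8) = 1; lcm(15, 8) = 15 * 8 / 1 = 120 / 1 = 120
Full cycle length = 120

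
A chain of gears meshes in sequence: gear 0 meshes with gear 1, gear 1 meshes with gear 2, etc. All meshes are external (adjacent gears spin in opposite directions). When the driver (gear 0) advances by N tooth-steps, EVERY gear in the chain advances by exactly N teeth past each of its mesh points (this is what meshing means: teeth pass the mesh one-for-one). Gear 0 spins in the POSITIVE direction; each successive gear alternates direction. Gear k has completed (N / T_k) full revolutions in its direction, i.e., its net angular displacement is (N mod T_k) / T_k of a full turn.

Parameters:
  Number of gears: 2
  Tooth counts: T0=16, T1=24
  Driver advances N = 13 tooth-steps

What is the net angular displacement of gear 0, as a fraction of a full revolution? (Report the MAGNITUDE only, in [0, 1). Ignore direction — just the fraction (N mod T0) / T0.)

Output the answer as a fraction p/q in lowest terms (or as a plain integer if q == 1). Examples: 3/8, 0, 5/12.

Chain of 2 gears, tooth counts: [16, 24]
  gear 0: T0=16, direction=positive, advance = 13 mod 16 = 13 teeth = 13/16 turn
  gear 1: T1=24, direction=negative, advance = 13 mod 24 = 13 teeth = 13/24 turn
Gear 0: 13 mod 16 = 13
Fraction = 13 / 16 = 13/16 (gcd(13,16)=1) = 13/16

Answer: 13/16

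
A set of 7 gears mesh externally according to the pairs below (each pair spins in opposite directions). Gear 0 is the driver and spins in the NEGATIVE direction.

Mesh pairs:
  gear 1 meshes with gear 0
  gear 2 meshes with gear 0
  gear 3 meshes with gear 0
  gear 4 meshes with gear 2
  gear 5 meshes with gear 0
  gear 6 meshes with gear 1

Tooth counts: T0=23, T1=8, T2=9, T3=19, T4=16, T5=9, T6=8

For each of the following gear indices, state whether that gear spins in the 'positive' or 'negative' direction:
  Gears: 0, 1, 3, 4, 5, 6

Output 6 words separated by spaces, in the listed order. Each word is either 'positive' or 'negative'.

Gear 0 (driver): negative (depth 0)
  gear 1: meshes with gear 0 -> depth 1 -> positive (opposite of gear 0)
  gear 2: meshes with gear 0 -> depth 1 -> positive (opposite of gear 0)
  gear 3: meshes with gear 0 -> depth 1 -> positive (opposite of gear 0)
  gear 4: meshes with gear 2 -> depth 2 -> negative (opposite of gear 2)
  gear 5: meshes with gear 0 -> depth 1 -> positive (opposite of gear 0)
  gear 6: meshes with gear 1 -> depth 2 -> negative (opposite of gear 1)
Queried indices 0, 1, 3, 4, 5, 6 -> negative, positive, positive, negative, positive, negative

Answer: negative positive positive negative positive negative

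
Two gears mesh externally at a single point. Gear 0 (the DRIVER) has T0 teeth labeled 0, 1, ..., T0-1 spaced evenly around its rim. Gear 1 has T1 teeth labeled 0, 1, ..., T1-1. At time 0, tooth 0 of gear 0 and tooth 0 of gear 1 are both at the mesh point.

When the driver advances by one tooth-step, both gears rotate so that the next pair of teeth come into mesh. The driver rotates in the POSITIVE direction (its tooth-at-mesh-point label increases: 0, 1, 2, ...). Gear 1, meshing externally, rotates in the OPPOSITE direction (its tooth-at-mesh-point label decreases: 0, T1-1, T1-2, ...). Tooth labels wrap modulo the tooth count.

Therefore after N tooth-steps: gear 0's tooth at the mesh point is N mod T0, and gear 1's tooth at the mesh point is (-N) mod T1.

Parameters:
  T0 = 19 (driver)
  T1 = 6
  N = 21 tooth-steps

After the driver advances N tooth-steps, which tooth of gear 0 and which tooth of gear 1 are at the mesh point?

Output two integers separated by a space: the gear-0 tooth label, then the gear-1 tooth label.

Answer: 2 3

Derivation:
Gear 0 (driver, T0=19): tooth at mesh = N mod T0
  21 = 1 * 19 + 2, so 21 mod 19 = 2
  gear 0 tooth = 2
Gear 1 (driven, T1=6): tooth at mesh = (-N) mod T1
  21 = 3 * 6 + 3, so 21 mod 6 = 3
  (-21) mod 6 = (-3) mod 6 = 6 - 3 = 3
Mesh after 21 steps: gear-0 tooth 2 meets gear-1 tooth 3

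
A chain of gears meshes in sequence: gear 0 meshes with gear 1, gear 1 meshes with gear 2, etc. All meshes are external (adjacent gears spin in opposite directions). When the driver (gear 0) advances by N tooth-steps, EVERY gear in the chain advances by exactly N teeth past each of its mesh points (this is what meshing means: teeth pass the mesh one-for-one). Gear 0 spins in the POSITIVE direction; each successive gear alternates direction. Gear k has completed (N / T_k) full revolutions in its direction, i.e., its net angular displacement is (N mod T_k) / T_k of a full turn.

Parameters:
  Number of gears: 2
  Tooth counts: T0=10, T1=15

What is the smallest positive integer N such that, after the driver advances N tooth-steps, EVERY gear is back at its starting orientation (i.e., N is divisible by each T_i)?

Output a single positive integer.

Answer: 30

Derivation:
Gear k returns to start when N is a multiple of T_k.
All gears at start simultaneously when N is a common multiple of [10, 15]; the smallest such N is lcm(10, 15).
Start: lcm = T0 = 10
Fold in T1=15: gcd(10, 15) = 5; lcm(10, 15) = 10 * 15 / 5 = 150 / 5 = 30
Full cycle length = 30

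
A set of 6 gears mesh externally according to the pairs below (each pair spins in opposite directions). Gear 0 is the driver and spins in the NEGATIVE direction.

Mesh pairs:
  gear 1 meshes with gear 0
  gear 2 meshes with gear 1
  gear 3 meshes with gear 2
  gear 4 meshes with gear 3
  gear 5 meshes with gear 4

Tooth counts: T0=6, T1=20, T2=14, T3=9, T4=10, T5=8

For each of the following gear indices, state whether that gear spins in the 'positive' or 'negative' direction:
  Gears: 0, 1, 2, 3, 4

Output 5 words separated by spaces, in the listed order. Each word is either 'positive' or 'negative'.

Gear 0 (driver): negative (depth 0)
  gear 1: meshes with gear 0 -> depth 1 -> positive (opposite of gear 0)
  gear 2: meshes with gear 1 -> depth 2 -> negative (opposite of gear 1)
  gear 3: meshes with gear 2 -> depth 3 -> positive (opposite of gear 2)
  gear 4: meshes with gear 3 -> depth 4 -> negative (opposite of gear 3)
  gear 5: meshes with gear 4 -> depth 5 -> positive (opposite of gear 4)
Queried indices 0, 1, 2, 3, 4 -> negative, positive, negative, positive, negative

Answer: negative positive negative positive negative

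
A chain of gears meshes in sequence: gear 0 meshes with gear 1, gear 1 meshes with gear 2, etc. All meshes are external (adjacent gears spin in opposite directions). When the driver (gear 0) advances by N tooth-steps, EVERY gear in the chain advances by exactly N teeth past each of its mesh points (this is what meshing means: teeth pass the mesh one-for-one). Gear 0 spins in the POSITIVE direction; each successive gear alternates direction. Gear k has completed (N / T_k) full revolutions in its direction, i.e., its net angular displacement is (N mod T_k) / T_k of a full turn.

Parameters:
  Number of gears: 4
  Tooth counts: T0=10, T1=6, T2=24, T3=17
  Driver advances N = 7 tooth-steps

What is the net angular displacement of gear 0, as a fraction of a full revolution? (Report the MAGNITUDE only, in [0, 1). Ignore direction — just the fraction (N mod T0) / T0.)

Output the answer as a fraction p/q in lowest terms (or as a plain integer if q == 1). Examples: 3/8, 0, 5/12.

Chain of 4 gears, tooth counts: [10, 6, 24, 17]
  gear 0: T0=10, direction=positive, advance = 7 mod 10 = 7 teeth = 7/10 turn
  gear 1: T1=6, direction=negative, advance = 7 mod 6 = 1 teeth = 1/6 turn
  gear 2: T2=24, direction=positive, advance = 7 mod 24 = 7 teeth = 7/24 turn
  gear 3: T3=17, direction=negative, advance = 7 mod 17 = 7 teeth = 7/17 turn
Gear 0: 7 mod 10 = 7
Fraction = 7 / 10 = 7/10 (gcd(7,10)=1) = 7/10

Answer: 7/10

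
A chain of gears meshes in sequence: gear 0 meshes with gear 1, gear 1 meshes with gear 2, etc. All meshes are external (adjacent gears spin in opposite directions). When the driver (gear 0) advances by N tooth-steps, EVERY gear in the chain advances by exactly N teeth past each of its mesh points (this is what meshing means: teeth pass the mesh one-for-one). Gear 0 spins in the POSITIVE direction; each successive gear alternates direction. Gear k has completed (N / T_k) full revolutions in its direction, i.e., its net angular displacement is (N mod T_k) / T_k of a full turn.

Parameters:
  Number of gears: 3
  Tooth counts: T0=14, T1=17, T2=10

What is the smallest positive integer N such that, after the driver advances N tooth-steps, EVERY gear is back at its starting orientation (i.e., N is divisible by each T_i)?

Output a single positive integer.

Gear k returns to start when N is a multiple of T_k.
All gears at start simultaneously when N is a common multiple of [14, 17, 10]; the smallest such N is lcm(14, 17, 10).
Start: lcm = T0 = 14
Fold in T1=17: gcd(14, 17) = 1; lcm(14, 17) = 14 * 17 / 1 = 238 / 1 = 238
Fold in T2=10: gcd(238, 10) = 2; lcm(238, 10) = 238 * 10 / 2 = 2380 / 2 = 1190
Full cycle length = 1190

Answer: 1190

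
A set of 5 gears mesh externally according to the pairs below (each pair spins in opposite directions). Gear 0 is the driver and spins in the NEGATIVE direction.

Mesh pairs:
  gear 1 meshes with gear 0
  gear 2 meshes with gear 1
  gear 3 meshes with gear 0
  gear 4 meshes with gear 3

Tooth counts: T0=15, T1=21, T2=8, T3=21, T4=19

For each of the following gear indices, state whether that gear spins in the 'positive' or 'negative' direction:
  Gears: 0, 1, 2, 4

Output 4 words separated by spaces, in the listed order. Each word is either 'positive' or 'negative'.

Gear 0 (driver): negative (depth 0)
  gear 1: meshes with gear 0 -> depth 1 -> positive (opposite of gear 0)
  gear 2: meshes with gear 1 -> depth 2 -> negative (opposite of gear 1)
  gear 3: meshes with gear 0 -> depth 1 -> positive (opposite of gear 0)
  gear 4: meshes with gear 3 -> depth 2 -> negative (opposite of gear 3)
Queried indices 0, 1, 2, 4 -> negative, positive, negative, negative

Answer: negative positive negative negative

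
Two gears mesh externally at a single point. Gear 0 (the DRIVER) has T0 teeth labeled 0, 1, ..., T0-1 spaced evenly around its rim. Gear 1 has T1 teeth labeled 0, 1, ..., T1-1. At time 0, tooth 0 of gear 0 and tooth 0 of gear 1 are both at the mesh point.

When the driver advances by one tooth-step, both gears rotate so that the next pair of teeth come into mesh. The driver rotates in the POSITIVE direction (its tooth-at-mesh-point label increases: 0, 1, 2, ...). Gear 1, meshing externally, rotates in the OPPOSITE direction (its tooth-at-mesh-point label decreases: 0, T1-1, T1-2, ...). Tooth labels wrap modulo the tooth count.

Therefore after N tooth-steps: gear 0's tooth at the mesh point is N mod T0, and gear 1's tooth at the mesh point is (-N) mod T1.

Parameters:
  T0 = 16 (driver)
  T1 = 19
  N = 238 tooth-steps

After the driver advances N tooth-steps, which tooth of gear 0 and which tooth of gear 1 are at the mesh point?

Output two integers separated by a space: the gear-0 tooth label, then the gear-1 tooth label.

Answer: 14 9

Derivation:
Gear 0 (driver, T0=16): tooth at mesh = N mod T0
  238 = 14 * 16 + 14, so 238 mod 16 = 14
  gear 0 tooth = 14
Gear 1 (driven, T1=19): tooth at mesh = (-N) mod T1
  238 = 12 * 19 + 10, so 238 mod 19 = 10
  (-238) mod 19 = (-10) mod 19 = 19 - 10 = 9
Mesh after 238 steps: gear-0 tooth 14 meets gear-1 tooth 9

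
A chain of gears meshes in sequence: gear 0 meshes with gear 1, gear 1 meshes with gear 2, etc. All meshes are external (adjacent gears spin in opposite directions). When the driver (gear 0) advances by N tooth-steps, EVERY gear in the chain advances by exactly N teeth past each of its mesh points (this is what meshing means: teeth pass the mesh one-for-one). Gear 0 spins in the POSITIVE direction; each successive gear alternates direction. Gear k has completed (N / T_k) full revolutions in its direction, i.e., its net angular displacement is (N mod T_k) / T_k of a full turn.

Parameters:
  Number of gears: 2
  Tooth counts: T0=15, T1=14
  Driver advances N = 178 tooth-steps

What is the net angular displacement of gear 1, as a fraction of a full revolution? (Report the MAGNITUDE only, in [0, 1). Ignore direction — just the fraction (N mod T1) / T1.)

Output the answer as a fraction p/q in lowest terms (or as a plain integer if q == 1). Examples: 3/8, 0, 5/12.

Answer: 5/7

Derivation:
Chain of 2 gears, tooth counts: [15, 14]
  gear 0: T0=15, direction=positive, advance = 178 mod 15 = 13 teeth = 13/15 turn
  gear 1: T1=14, direction=negative, advance = 178 mod 14 = 10 teeth = 10/14 turn
Gear 1: 178 mod 14 = 10
Fraction = 10 / 14 = 5/7 (gcd(10,14)=2) = 5/7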